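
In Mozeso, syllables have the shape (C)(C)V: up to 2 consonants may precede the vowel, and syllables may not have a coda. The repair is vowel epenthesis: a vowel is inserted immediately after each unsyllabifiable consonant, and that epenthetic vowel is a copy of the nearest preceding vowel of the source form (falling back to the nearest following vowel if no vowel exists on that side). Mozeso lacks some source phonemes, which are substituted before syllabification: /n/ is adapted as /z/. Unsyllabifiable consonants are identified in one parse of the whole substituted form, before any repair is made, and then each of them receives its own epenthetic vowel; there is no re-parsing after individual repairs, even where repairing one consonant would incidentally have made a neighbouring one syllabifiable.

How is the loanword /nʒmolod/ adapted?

Substitution: /n/ → /z/, giving /zʒmolod/.
The consonants /z/, /d/ cannot be parsed into a legal (C)(C)V syllable (no codas are permitted; onsets may contain at most 2 consonants).
Inserting the epenthetic vowel yields /z/ → /zo/, /d/ → /do/.

zoʒmolodo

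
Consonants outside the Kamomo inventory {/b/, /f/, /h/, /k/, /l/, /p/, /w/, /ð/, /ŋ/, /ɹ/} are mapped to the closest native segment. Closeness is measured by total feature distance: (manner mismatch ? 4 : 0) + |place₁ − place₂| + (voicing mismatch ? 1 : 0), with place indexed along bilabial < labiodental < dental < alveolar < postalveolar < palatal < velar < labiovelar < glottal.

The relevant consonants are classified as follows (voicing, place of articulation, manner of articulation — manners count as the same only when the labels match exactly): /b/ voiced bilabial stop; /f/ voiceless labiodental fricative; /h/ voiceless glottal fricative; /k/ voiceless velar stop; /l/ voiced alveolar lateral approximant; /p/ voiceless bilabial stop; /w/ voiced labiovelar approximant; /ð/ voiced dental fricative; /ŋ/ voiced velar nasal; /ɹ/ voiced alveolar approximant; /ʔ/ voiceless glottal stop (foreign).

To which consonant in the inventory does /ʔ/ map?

k

/k/ is closest: same manner (stop), place distance 2 (glottal→velar), same voicing; total 2. Next closest is /h/ at distance 4.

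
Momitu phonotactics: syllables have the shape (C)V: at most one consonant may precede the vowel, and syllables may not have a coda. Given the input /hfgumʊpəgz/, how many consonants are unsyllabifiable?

4

The consonants /h/, /f/, /g/, /z/ cannot be parsed into a legal (C)V syllable (no codas are permitted; onsets are limited to one consonant).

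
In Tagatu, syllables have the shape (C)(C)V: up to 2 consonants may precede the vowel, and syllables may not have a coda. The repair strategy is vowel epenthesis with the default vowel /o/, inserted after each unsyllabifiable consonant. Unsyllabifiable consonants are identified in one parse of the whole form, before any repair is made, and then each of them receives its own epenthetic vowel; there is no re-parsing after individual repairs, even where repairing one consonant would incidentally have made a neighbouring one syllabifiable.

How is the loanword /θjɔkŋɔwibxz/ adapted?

The consonants /b/, /x/, /z/ cannot be parsed into a legal (C)(C)V syllable (no codas are permitted; onsets may contain at most 2 consonants).
Epenthesis after each stranded consonant: /b/ → /bo/, /x/ → /xo/, /z/ → /zo/.

θjɔkŋɔwiboxozo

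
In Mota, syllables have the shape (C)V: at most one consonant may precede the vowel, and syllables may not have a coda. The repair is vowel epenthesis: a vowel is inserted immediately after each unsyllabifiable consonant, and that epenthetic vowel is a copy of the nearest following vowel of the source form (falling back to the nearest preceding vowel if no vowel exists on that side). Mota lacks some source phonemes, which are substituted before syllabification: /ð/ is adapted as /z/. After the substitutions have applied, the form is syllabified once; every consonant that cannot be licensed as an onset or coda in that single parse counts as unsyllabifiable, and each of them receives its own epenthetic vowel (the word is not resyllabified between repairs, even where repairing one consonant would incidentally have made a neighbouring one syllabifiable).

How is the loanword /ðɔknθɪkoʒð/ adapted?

zɔkɪnɪθɪkoʒozo

Substitution: /ð/ → /z/, giving /zɔknθɪkoʒz/.
The consonants /k/, /n/, /ʒ/, /z/ cannot be parsed into a legal (C)V syllable (no codas are permitted; onsets are limited to one consonant).
Inserting the epenthetic vowel yields /k/ → /kɪ/, /n/ → /nɪ/, /ʒ/ → /ʒo/, /z/ → /zo/.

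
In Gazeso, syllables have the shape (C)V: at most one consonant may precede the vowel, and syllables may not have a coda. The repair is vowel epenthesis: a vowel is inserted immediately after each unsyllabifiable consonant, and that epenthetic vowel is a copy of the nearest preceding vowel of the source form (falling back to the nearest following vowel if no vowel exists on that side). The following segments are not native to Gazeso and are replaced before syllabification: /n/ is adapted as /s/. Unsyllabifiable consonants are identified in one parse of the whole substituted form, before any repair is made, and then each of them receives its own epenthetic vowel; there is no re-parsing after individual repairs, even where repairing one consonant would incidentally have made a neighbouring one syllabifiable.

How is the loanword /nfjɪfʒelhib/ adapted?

Substitution: /n/ → /s/, giving /sfjɪfʒelhib/.
The consonants /s/, /f/, /f/, /l/, /b/ cannot be parsed into a legal (C)V syllable (no codas are permitted; onsets are limited to one consonant).
Each unlicensed consonant becomes the onset of a new syllable: /s/ → /sɪ/, /f/ → /fɪ/, /f/ → /fɪ/, /l/ → /le/, /b/ → /bi/.

sɪfɪjɪfɪʒelehibi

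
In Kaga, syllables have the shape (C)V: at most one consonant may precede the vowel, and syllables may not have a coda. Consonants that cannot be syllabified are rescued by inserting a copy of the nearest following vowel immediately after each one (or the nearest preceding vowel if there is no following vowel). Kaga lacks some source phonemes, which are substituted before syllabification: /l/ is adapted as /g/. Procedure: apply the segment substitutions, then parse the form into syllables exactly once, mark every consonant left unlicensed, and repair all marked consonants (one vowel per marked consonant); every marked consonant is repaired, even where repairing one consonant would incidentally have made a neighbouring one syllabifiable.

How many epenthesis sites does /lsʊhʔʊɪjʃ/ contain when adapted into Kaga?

After substitution the input is /gsʊhʔʊɪjʃ/.
The unsyllabifiable consonants are /g/, /h/, /j/, /ʃ/; each receives one epenthetic vowel.

4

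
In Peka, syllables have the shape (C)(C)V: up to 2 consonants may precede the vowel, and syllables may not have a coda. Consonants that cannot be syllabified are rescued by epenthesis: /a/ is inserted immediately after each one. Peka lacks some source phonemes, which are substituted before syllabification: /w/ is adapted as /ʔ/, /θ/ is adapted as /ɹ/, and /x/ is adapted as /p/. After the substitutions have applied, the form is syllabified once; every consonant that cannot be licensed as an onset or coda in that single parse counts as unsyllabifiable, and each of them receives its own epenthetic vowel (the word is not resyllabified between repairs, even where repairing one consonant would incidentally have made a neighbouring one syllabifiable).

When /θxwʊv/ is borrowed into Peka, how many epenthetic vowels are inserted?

After substitution the input is /ɹpʔʊv/.
The unsyllabifiable consonants are /ɹ/, /v/; each receives one epenthetic vowel.

2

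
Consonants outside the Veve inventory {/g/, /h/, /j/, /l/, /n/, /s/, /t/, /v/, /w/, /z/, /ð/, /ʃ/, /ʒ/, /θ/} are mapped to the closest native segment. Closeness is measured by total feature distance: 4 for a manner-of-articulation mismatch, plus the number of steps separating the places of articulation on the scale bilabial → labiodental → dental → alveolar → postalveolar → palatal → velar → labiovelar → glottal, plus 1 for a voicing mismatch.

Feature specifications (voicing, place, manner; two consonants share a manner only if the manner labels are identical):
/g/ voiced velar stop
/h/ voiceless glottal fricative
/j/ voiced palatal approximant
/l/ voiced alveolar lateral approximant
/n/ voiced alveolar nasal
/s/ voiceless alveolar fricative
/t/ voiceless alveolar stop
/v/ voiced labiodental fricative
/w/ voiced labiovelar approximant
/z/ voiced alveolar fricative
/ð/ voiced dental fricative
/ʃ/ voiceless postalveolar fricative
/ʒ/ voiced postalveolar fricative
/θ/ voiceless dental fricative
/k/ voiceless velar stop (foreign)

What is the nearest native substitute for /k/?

/g/ is closest: same manner (stop), place distance 0 (velar→velar), voicing differs (+1); total 1. Next closest is /t/ at distance 3.

g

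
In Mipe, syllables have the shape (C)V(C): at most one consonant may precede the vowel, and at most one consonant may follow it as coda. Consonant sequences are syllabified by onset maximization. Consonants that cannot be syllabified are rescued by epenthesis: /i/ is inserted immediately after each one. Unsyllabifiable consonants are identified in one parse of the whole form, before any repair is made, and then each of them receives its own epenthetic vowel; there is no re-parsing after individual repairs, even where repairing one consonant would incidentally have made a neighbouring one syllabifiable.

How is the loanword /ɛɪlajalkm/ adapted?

The consonants /k/, /m/ cannot be parsed into a legal (C)V(C) syllable (at most one coda consonant is licensed; onsets are limited to one consonant).
Inserting the epenthetic vowel yields /k/ → /ki/, /m/ → /mi/.

ɛɪlajalkimi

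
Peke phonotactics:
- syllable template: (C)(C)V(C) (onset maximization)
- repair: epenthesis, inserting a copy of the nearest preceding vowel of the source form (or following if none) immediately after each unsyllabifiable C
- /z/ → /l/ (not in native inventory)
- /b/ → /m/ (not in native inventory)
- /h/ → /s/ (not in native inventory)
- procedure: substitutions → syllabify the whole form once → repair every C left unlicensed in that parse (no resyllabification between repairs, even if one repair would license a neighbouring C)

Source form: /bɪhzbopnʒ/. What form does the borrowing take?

Substitution: /b/ → /m/, /h/ → /s/, /z/ → /l/, giving /mɪslmopnʒ/.
Under (C)(C)V(C), the unsyllabifiable consonants are /n/, /ʒ/ (at most one coda consonant is licensed; onsets may contain at most 2 consonants).
Epenthesis after each stranded consonant: /n/ → /no/, /ʒ/ → /ʒo/.

mɪslmopnoʒo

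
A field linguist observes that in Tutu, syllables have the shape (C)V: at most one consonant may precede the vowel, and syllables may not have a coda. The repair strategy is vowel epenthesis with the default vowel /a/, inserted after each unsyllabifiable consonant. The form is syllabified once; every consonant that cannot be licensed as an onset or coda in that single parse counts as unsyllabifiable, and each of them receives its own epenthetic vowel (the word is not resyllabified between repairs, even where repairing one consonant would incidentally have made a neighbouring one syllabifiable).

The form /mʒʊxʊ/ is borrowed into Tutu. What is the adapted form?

maʒʊxʊ

Syllabifying with onset maximization leaves /m/ stranded (no codas are permitted; onsets are limited to one consonant).
Inserting the epenthetic vowel yields /m/ → /ma/.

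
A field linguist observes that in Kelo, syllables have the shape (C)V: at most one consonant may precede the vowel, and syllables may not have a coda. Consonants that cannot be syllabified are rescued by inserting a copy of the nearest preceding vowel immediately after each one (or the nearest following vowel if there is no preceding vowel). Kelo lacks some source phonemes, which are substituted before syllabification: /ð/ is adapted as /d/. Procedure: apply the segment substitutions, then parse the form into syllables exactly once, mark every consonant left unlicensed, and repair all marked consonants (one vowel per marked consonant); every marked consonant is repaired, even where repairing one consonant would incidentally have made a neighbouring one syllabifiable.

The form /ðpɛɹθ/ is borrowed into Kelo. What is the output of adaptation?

Substitution: /ð/ → /d/, giving /dpɛɹθ/.
The consonants /d/, /ɹ/, /θ/ cannot be parsed into a legal (C)V syllable (no codas are permitted; onsets are limited to one consonant).
Inserting the epenthetic vowel yields /d/ → /dɛ/, /ɹ/ → /ɹɛ/, /θ/ → /θɛ/.

dɛpɛɹɛθɛ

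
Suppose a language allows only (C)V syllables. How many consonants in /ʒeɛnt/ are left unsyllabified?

Syllabifying with onset maximization leaves /n/, /t/ stranded (no codas are permitted; onsets are limited to one consonant).

2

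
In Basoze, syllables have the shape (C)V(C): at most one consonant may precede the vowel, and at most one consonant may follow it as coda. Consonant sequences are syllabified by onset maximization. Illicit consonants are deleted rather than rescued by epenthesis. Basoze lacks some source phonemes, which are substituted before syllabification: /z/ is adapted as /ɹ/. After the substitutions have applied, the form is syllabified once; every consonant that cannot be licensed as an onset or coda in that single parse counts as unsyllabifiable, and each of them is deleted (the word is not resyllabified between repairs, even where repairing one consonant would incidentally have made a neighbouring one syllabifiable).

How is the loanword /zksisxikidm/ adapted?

sisxikid

Substitution: /z/ → /ɹ/, giving /ɹksisxikidm/.
Under (C)V(C), the unsyllabifiable consonants are /ɹ/, /k/, /m/ (at most one coda consonant is licensed; onsets are limited to one consonant).
Deleting the stranded consonants removes /ɹ/, /k/, /m/.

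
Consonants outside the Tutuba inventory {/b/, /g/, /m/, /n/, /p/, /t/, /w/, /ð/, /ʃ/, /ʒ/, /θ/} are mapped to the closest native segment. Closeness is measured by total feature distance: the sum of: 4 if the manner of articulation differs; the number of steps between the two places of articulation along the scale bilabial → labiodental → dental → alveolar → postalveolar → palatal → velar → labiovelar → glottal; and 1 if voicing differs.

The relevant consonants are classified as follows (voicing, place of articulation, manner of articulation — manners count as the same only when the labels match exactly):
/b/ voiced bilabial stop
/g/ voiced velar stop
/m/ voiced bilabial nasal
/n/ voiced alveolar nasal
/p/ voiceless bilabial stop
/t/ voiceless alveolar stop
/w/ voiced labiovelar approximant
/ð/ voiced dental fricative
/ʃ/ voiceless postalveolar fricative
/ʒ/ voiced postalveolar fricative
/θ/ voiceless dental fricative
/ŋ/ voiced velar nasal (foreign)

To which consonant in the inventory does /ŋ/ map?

n

/n/ is closest: same manner (nasal), place distance 3 (velar→alveolar), same voicing; total 3. Next closest is /g/ at distance 4.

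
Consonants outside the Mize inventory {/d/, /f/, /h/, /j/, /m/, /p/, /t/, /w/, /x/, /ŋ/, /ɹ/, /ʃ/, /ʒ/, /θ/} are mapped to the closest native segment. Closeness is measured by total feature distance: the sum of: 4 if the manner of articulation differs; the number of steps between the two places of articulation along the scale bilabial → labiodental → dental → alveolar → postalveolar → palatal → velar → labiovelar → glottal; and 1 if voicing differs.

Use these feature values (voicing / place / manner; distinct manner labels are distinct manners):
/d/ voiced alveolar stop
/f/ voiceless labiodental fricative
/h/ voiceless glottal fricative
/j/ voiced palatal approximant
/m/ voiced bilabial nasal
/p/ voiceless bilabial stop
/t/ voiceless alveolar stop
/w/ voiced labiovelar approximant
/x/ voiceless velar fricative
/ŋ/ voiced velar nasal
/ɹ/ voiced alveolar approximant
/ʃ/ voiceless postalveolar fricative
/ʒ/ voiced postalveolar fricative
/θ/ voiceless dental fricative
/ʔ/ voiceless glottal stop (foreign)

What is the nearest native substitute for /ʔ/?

h

/h/ is closest: manner differs (stop→fricative, +4), place distance 0 (glottal→glottal), same voicing; total 4. Next closest is /t/ at distance 5.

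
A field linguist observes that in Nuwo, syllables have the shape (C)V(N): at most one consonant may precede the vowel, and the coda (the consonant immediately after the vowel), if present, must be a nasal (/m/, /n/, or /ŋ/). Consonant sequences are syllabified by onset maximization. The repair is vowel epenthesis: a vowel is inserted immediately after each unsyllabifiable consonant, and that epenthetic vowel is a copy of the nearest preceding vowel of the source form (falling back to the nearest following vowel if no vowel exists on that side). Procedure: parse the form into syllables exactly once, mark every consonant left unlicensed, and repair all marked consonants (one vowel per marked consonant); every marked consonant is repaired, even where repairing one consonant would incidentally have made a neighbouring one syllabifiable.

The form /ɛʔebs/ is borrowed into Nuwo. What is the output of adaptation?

ɛʔebese

Syllabifying with onset maximization leaves /b/, /s/ stranded (only a nasal (/m/, /n/, or /ŋ/) is licensed in coda position; onsets are limited to one consonant).
Each unlicensed consonant becomes the onset of a new syllable: /b/ → /be/, /s/ → /se/.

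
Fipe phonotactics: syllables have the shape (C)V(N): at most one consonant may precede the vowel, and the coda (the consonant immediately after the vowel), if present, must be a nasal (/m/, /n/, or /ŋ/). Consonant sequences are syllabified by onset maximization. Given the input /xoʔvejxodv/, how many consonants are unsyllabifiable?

The consonants /ʔ/, /j/, /d/, /v/ cannot be parsed into a legal (C)V(N) syllable (only a nasal (/m/, /n/, or /ŋ/) is licensed in coda position; onsets are limited to one consonant).

4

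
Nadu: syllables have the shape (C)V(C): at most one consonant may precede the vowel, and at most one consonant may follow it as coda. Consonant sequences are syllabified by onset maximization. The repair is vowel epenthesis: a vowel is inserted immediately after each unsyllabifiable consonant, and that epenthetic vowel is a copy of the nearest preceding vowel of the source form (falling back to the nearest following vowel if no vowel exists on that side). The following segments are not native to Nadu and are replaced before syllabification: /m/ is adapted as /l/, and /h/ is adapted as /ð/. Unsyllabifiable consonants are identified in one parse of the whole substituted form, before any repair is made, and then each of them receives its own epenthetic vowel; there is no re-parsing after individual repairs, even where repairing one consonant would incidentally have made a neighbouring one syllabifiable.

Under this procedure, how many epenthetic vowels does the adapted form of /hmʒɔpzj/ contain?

After substitution the input is /ðlʒɔpzj/.
The unsyllabifiable consonants are /ð/, /l/, /z/, /j/; each receives one epenthetic vowel.

4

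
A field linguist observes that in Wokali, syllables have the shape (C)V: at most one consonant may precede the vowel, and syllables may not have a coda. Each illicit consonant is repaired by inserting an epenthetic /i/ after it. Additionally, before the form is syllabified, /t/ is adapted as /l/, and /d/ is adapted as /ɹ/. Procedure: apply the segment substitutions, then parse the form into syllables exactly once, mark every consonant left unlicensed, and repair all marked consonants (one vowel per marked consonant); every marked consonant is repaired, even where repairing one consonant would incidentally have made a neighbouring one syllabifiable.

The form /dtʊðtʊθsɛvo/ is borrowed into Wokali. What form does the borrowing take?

Substitution: /d/ → /ɹ/, /t/ → /l/, giving /ɹlʊðlʊθsɛvo/.
Under (C)V, the unsyllabifiable consonants are /ɹ/, /ð/, /θ/ (no codas are permitted; onsets are limited to one consonant).
Each unlicensed consonant becomes the onset of a new syllable: /ɹ/ → /ɹi/, /ð/ → /ði/, /θ/ → /θi/.

ɹilʊðilʊθisɛvo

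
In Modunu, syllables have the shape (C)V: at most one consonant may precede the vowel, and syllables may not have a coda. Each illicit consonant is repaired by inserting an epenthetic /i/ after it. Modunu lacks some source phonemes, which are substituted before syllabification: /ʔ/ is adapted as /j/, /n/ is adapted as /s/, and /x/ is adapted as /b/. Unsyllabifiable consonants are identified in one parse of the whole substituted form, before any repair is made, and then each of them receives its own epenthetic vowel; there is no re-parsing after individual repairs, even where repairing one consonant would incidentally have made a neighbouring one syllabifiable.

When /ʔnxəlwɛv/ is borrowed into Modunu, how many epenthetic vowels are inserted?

4

After substitution the input is /jsbəlwɛv/.
The unsyllabifiable consonants are /j/, /s/, /l/, /v/; each receives one epenthetic vowel.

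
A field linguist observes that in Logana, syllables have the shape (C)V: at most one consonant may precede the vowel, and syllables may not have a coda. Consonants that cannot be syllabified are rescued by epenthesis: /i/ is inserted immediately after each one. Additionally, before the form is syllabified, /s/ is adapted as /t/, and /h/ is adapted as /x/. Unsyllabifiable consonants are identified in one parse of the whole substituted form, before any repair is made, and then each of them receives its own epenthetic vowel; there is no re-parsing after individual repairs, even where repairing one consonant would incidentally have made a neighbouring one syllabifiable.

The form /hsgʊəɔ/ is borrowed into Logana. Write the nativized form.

Substitution: /h/ → /x/, /s/ → /t/, giving /xtgʊəɔ/.
Under (C)V, the unsyllabifiable consonants are /x/, /t/ (no codas are permitted; onsets are limited to one consonant).
Each unlicensed consonant becomes the onset of a new syllable: /x/ → /xi/, /t/ → /ti/.

xitigʊəɔ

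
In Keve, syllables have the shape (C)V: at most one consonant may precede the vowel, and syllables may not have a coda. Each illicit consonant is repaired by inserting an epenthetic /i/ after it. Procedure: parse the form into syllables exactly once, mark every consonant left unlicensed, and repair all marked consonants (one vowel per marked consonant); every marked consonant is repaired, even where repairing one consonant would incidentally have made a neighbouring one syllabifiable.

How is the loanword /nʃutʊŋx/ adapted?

niʃutʊŋixi

Syllabifying with onset maximization leaves /n/, /ŋ/, /x/ stranded (no codas are permitted; onsets are limited to one consonant).
Each unlicensed consonant becomes the onset of a new syllable: /n/ → /ni/, /ŋ/ → /ŋi/, /x/ → /xi/.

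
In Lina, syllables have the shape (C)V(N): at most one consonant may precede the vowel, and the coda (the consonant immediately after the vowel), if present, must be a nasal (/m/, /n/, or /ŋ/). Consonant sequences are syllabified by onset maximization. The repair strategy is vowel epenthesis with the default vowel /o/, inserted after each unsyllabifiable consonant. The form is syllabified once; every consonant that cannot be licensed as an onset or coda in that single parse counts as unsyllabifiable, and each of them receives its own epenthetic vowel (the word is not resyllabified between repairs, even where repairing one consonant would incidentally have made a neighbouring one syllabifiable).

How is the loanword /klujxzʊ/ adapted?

Under (C)V(N), the unsyllabifiable consonants are /k/, /j/, /x/ (only a nasal (/m/, /n/, or /ŋ/) is licensed in coda position; onsets are limited to one consonant).
Epenthesis after each stranded consonant: /k/ → /ko/, /j/ → /jo/, /x/ → /xo/.

kolujoxozʊ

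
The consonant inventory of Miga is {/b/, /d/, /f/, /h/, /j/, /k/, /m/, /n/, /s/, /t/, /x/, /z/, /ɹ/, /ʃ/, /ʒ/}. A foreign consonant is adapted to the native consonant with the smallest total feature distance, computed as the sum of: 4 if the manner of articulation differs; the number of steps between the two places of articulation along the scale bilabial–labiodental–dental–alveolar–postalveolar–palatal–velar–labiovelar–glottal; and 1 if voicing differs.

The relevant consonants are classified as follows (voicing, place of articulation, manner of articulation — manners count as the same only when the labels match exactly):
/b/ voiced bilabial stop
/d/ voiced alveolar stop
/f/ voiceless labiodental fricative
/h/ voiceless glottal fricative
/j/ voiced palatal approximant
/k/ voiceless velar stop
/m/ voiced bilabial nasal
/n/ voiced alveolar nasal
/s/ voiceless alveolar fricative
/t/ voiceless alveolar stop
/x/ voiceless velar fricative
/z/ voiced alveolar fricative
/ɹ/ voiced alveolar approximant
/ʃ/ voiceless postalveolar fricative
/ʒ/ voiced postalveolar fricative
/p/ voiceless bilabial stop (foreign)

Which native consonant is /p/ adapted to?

/b/ is closest: same manner (stop), place distance 0 (bilabial→bilabial), voicing differs (+1); total 1. Next closest is /t/ at distance 3.

b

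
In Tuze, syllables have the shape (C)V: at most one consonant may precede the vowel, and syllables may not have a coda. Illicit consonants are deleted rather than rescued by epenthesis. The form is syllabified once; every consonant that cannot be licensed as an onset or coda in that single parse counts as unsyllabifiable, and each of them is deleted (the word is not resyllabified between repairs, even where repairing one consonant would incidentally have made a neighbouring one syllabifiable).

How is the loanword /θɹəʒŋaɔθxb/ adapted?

ɹəŋaɔ

Under (C)V, the unsyllabifiable consonants are /θ/, /ʒ/, /θ/, /x/, /b/ (no codas are permitted; onsets are limited to one consonant).
Deleting the stranded consonants removes /θ/, /ʒ/, /θ/, /x/, /b/.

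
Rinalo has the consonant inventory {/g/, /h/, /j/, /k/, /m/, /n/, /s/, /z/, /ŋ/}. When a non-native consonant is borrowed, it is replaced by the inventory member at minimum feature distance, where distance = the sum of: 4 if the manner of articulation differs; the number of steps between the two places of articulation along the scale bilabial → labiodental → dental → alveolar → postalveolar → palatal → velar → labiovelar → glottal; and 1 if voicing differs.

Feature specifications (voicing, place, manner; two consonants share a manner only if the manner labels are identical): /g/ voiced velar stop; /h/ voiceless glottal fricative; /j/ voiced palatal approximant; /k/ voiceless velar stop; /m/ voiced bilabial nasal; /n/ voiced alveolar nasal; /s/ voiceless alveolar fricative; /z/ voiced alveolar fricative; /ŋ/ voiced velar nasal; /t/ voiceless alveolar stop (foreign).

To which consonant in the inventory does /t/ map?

k

/k/ is closest: same manner (stop), place distance 3 (alveolar→velar), same voicing; total 3. Next closest is /g/ at distance 4.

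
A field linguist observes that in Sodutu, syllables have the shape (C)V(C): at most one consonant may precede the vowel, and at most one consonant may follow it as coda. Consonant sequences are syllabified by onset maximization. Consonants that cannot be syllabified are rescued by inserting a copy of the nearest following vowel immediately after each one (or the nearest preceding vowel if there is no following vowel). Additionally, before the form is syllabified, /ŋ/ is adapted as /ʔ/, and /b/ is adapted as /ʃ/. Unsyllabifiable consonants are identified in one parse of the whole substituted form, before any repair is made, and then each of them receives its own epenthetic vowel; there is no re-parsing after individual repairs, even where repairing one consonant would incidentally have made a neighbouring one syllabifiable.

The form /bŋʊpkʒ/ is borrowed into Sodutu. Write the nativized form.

Substitution: /b/ → /ʃ/, /ŋ/ → /ʔ/, giving /ʃʔʊpkʒ/.
Under (C)V(C), the unsyllabifiable consonants are /ʃ/, /k/, /ʒ/ (at most one coda consonant is licensed; onsets are limited to one consonant).
Each unlicensed consonant becomes the onset of a new syllable: /ʃ/ → /ʃʊ/, /k/ → /kʊ/, /ʒ/ → /ʒʊ/.

ʃʊʔʊpkʊʒʊ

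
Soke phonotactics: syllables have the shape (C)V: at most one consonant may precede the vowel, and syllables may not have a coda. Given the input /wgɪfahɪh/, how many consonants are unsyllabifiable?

The consonants /w/, /h/ cannot be parsed into a legal (C)V syllable (no codas are permitted; onsets are limited to one consonant).

2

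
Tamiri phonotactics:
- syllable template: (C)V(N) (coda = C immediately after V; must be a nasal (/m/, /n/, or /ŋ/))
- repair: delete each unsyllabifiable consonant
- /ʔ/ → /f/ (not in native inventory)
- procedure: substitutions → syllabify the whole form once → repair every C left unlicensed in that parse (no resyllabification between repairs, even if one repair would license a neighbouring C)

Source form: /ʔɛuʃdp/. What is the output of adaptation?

fɛu

Substitution: /ʔ/ → /f/, giving /fɛuʃdp/.
Under (C)V(N), the unsyllabifiable consonants are /ʃ/, /d/, /p/ (only a nasal (/m/, /n/, or /ŋ/) is licensed in coda position; onsets are limited to one consonant).
Deletion applies to /ʃ/, /d/, /p/.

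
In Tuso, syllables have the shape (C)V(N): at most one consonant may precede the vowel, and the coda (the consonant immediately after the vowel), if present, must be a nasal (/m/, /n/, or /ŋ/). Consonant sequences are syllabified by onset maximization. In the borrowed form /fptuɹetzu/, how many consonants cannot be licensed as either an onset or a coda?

3

The consonants /f/, /p/, /t/ cannot be parsed into a legal (C)V(N) syllable (only a nasal (/m/, /n/, or /ŋ/) is licensed in coda position; onsets are limited to one consonant).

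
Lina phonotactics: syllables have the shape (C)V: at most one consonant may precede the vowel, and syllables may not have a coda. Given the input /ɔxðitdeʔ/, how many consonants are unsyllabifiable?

3

Under (C)V, the unsyllabifiable consonants are /x/, /t/, /ʔ/ (no codas are permitted; onsets are limited to one consonant).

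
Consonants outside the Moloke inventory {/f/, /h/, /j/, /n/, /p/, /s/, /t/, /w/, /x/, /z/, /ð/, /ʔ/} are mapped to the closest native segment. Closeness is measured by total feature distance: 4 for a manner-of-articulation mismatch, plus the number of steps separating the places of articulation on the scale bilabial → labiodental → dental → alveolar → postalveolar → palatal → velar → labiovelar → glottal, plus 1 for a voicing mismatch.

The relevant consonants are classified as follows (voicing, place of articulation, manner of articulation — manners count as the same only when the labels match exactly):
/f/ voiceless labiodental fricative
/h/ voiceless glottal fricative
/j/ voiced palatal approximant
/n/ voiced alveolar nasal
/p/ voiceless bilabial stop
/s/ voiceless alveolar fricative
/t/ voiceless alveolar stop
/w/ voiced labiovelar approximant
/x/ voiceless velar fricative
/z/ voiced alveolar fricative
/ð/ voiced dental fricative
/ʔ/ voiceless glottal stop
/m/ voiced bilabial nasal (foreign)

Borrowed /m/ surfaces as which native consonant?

/n/ is closest: same manner (nasal), place distance 3 (bilabial→alveolar), same voicing; total 3. Next closest is /p/ at distance 5.

n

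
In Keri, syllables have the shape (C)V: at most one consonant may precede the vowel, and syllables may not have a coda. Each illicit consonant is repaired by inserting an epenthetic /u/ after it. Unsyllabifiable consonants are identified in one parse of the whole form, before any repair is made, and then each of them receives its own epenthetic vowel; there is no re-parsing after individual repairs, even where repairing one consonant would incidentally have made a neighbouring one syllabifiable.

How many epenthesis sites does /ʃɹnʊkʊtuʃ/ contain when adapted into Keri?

3

The unsyllabifiable consonants are /ʃ/, /ɹ/, /ʃ/; each receives one epenthetic vowel.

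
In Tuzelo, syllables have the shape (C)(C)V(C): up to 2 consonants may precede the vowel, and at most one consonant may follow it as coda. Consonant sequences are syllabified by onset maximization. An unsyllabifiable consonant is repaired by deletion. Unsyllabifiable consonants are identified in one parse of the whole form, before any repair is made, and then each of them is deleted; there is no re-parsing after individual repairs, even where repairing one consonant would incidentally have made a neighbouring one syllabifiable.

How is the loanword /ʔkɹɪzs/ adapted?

kɹɪz

Syllabifying with onset maximization leaves /ʔ/, /s/ stranded (at most one coda consonant is licensed; onsets may contain at most 2 consonants).
Deleting the stranded consonants removes /ʔ/, /s/.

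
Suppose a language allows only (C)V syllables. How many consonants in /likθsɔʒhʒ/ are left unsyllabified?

5

Syllabifying with onset maximization leaves /k/, /θ/, /ʒ/, /h/, /ʒ/ stranded (no codas are permitted; onsets are limited to one consonant).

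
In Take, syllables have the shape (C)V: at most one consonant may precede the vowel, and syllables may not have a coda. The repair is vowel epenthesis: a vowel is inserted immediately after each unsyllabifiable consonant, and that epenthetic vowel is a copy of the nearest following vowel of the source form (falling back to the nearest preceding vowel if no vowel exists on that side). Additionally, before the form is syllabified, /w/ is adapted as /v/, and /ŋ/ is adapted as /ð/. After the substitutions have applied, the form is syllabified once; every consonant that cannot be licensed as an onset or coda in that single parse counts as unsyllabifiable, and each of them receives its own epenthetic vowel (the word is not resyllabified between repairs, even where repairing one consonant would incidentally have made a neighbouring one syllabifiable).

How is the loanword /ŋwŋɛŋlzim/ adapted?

ðɛvɛðɛðilizimi

Substitution: /ŋ/ → /ð/, /w/ → /v/, giving /ðvðɛðlzim/.
Syllabifying with onset maximization leaves /ð/, /v/, /ð/, /l/, /m/ stranded (no codas are permitted; onsets are limited to one consonant).
Each unlicensed consonant becomes the onset of a new syllable: /ð/ → /ðɛ/, /v/ → /vɛ/, /ð/ → /ði/, /l/ → /li/, /m/ → /mi/.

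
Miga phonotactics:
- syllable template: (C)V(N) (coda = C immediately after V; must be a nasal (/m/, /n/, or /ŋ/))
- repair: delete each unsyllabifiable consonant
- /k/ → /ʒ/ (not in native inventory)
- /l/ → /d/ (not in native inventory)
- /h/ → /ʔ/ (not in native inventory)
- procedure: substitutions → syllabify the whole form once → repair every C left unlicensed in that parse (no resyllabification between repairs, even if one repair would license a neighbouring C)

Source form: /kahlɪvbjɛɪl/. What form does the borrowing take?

ʒadɪjɛɪ

Substitution: /k/ → /ʒ/, /h/ → /ʔ/, /l/ → /d/, giving /ʒaʔdɪvbjɛɪd/.
Syllabifying with onset maximization leaves /ʔ/, /v/, /b/, /d/ stranded (only a nasal (/m/, /n/, or /ŋ/) is licensed in coda position; onsets are limited to one consonant).
Deleting the stranded consonants removes /ʔ/, /v/, /b/, /d/.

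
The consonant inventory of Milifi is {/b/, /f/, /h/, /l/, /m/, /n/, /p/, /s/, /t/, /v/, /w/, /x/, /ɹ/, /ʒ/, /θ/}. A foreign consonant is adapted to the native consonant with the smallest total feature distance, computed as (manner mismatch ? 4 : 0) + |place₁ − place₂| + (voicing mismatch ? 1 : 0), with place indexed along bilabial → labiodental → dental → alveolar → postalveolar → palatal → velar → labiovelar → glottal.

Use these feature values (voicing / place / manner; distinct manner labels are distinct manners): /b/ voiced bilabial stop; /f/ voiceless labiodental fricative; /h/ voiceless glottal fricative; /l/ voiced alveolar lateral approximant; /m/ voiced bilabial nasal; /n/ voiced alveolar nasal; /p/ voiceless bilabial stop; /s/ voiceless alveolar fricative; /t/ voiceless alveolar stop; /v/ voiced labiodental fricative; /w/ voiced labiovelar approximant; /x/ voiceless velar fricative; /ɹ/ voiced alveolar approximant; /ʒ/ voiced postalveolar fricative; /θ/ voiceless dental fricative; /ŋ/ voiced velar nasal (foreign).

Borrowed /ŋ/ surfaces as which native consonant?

/n/ is closest: same manner (nasal), place distance 3 (velar→alveolar), same voicing; total 3. Next closest is /w/ at distance 5.

n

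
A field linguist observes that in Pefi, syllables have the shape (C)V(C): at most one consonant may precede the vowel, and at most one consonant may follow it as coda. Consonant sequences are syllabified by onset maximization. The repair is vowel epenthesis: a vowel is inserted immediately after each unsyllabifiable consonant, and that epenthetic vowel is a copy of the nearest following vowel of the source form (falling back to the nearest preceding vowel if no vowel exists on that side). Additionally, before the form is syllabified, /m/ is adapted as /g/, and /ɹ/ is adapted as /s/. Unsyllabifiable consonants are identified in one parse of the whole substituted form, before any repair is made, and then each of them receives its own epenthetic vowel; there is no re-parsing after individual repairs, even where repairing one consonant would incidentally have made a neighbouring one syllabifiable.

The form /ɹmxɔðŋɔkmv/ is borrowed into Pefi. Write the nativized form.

Substitution: /ɹ/ → /s/, /m/ → /g/, giving /sgxɔðŋɔkgv/.
Syllabifying with onset maximization leaves /s/, /g/, /g/, /v/ stranded (at most one coda consonant is licensed; onsets are limited to one consonant).
Each unlicensed consonant becomes the onset of a new syllable: /s/ → /sɔ/, /g/ → /gɔ/, /g/ → /gɔ/, /v/ → /vɔ/.

sɔgɔxɔðŋɔkgɔvɔ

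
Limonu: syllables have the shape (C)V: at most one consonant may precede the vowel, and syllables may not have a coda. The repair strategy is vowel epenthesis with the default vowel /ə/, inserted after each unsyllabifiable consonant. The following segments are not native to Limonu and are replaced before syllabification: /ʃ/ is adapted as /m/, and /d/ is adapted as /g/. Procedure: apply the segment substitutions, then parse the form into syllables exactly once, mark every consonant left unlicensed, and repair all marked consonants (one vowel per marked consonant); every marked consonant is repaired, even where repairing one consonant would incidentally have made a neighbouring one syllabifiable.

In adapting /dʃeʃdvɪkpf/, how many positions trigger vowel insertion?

After substitution the input is /gmemgvɪkpf/.
The unsyllabifiable consonants are /g/, /m/, /g/, /k/, /p/, /f/; each receives one epenthetic vowel.

6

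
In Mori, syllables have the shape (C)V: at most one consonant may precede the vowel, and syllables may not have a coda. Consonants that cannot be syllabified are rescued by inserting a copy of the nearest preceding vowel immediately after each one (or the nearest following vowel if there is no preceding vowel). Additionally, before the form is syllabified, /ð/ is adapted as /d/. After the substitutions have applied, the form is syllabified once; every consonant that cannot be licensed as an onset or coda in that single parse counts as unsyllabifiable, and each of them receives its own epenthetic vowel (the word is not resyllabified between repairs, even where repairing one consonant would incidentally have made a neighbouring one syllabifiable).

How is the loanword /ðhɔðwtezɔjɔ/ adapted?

Substitution: /ð/ → /d/, giving /dhɔdwtezɔjɔ/.
Syllabifying with onset maximization leaves /d/, /d/, /w/ stranded (no codas are permitted; onsets are limited to one consonant).
Each unlicensed consonant becomes the onset of a new syllable: /d/ → /dɔ/, /d/ → /dɔ/, /w/ → /wɔ/.

dɔhɔdɔwɔtezɔjɔ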